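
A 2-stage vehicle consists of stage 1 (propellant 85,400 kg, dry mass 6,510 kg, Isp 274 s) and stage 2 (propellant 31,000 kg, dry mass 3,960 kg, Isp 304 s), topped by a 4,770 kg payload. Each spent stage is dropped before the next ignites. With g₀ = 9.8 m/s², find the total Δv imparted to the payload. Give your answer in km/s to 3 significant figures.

Δv ≈ 7.32 km/s

Ignition mass of stage 1 = 85,400+6,510 + 31,000+3,960 + 4,770 = 131,640 kg.
Stage 1: m₀ = 131,640 kg, m_f = 131,640 − 85,400 = 46,240 kg; Δv = 274×9.8×ln(2.847) = 2685.2×1.0462 ≈ 2809 m/s.
Stage 2: m₀ = 39,730 kg, m_f = 39,730 − 31,000 = 8,730 kg; Δv = 304×9.8×ln(4.551) = 2979.2×1.5153 ≈ 4515 m/s.
Total Δv = 2809 + 4515 = 7324 m/s.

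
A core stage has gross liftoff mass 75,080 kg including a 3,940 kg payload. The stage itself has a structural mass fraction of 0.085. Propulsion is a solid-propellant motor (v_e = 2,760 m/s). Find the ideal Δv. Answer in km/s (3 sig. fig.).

Δv ≈ 5.57 km/s

Stage wet mass = m₀ − payload = 75,080 − 3,940 = 71,140 kg.
Stage dry mass = ε × stage wet mass = 0.085 × 71,140 = 6,046.9 kg.
Burnout mass m_f = stage dry + payload = 6,046.9 + 3,940 = 9,986.9 kg.
By the Tsiolkovsky rocket equation, Δv = v_e · ln(75,080/9,986.9) = 2760.0 × ln(7.518) = 2760.0 × 2.0173 ≈ 5568 m/s.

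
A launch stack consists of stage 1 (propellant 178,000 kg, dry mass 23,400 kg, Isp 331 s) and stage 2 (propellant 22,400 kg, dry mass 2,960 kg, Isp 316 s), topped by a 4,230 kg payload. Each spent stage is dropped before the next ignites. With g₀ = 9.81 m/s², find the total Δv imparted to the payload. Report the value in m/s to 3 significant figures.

Δv ≈ 9170 m/s

Ignition mass of stage 1 = 178,000+23,400 + 22,400+2,960 + 4,230 = 230,990 kg.
Stage 1: m₀ = 230,990 kg, m_f = 230,990 − 178,000 = 52,990 kg; Δv = 331×9.81×ln(4.359) = 3247.1×1.4723 ≈ 4781 m/s.
Stage 2: m₀ = 29,590 kg, m_f = 29,590 − 22,400 = 7,190 kg; Δv = 316×9.81×ln(4.115) = 3100.0×1.4147 ≈ 4386 m/s.
Total Δv = 4781 + 4386 = 9167 m/s.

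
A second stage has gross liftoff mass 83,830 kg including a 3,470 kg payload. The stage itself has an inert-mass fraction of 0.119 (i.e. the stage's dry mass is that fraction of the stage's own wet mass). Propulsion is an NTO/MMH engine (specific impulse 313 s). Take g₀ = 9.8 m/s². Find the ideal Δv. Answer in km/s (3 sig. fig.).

Stage wet mass = m₀ − payload = 83,830 − 3,470 = 80,360 kg.
Stage dry mass = ε × stage wet mass = 0.119 × 80,360 = 9,562.84 kg.
Burnout mass m_f = stage dry + payload = 9,562.84 + 3,470 = 13,032.84 kg.
v_e = Isp · g₀ = 313 × 9.8 = 3067.4 m/s.
Δv = v_e · ln(83,830/13,032.84) = 3067.4 × ln(6.432) = 3067.4 × 1.8613 ≈ 5709 m/s.

Δv ≈ 5.71 km/s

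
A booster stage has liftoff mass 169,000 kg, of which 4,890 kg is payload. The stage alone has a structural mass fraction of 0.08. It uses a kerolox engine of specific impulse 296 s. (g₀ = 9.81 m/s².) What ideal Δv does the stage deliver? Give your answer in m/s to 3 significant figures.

Δv ≈ 6500 m/s

Stage wet mass = m₀ − payload = 169,000 − 4,890 = 164,110 kg.
Stage dry mass = ε × stage wet mass = 0.08 × 164,110 = 13,128.8 kg.
Burnout mass m_f = stage dry + payload = 13,128.8 + 4,890 = 18,018.8 kg.
v_e = Isp · g₀ = 296 × 9.81 = 2903.8 m/s.
Δv = v_e · ln(169,000/18,018.8) = 2903.8 × ln(9.379) = 2903.8 × 2.2385 ≈ 6500 m/s.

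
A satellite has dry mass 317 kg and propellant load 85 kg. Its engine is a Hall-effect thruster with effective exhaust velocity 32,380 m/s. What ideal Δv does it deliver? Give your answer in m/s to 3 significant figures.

m₀ = m_dry + m_prop = 317 + 85 = 402 kg.
Δv = v_e · ln(m₀/m_f) = 32380.0 × ln(1.268) = 32380.0 × 0.2376 ≈ 7691.9 m/s.

Δv ≈ 7690 m/s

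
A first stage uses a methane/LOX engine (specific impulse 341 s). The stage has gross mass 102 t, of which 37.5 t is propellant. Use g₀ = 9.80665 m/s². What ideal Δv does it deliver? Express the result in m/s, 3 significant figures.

v_e = Isp · g₀ = 341 × 9.80665 = 3344.1 m/s.
m_f = m₀ − m_prop = 102 − 37.5 = 64.5 t.
Δv = v_e · ln(m₀/m_f) = 3344.1 × ln(1.581) = 3344.1 × 0.4583 ≈ 1532.6 m/s.

Δv ≈ 1530 m/s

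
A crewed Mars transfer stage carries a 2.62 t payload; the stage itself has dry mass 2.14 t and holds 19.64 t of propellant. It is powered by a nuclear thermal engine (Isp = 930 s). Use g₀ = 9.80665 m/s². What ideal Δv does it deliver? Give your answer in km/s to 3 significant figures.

Δv ≈ 14.9 km/s

v_e = Isp · g₀ = 930 × 9.80665 = 9120.2 m/s.
m₀ = payload + dry + propellant = 2.62 + 2.14 + 19.64 = 24.4 t.
m_f = payload + dry = 2.62 + 2.14 = 4.76 t.
Δv = v_e · ln(m₀/m_f) = 9120.2 × ln(5.126) = 9120.2 × 1.6343 ≈ 14905.4 m/s.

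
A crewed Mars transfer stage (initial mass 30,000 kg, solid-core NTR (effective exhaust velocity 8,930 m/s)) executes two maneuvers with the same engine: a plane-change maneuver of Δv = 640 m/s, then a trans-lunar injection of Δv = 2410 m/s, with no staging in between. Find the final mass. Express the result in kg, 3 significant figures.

After the first burn: m = 30000 × exp(−640/8930.0) = 30000 × 0.93084 = 27,925.2 kg.
After the second burn: m = 27,925.2 × exp(−2410/8930.0) = 27,925.2 × 0.76347 = 21,320.1 kg.

final mass ≈ 21300 kg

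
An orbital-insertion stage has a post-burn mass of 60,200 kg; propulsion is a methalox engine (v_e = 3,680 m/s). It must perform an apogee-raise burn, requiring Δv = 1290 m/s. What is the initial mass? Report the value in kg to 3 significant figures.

initial mass ≈ 85500 kg

Rocket equation: m₀/m_f = exp(Δv / v_e) = exp(1290 / 3680.0) = exp(0.3505) = 1.4198.
m₀ = m_f × 1.4198 = 60,200 × 1.4198 = 85,472 kg.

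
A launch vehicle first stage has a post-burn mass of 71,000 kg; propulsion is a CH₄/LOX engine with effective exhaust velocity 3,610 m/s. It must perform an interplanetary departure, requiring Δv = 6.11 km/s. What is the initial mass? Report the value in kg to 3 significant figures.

initial mass ≈ 386000 kg

Rocket equation: m₀/m_f = exp(Δv / v_e) = exp(6110 / 3610.0) = exp(1.6925) = 5.4332.
m₀ = m_f × 5.4332 = 71,000 × 5.4332 = 385,757 kg.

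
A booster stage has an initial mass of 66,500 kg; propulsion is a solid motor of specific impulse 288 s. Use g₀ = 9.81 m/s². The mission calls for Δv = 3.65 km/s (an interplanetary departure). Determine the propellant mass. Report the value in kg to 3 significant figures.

propellant mass ≈ 48200 kg

v_e = Isp · g₀ = 288 × 9.81 = 2825.3 m/s.
m₀/m_f = exp(Δv / v_e) = exp(3650 / 2825.3) = exp(1.2919) = 3.6397.
m_f = 66,500 / 3.6397 = 18,270.7 kg, so propellant = m₀ − m_f = 66,500 − 18,270.7 = 48,229.3 kg.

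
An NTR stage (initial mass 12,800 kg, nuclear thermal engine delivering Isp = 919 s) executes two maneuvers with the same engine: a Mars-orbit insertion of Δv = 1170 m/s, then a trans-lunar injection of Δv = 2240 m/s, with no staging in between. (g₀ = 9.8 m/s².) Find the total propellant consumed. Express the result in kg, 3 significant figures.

total propellant consumed ≈ 4030 kg

v_e = Isp · g₀ = 919 × 9.8 = 9006.2 m/s.
After the first burn: m = 12800 × exp(−1170/9006.2) = 12800 × 0.87817 = 11,240.6 kg.
After the second burn: m = 11,240.6 × exp(−2240/9006.2) = 11,240.6 × 0.77980 = 8,765.42 kg.
Total propellant = m₀ − m_final = 12800 − 8,765.42 = 4,034.58 kg.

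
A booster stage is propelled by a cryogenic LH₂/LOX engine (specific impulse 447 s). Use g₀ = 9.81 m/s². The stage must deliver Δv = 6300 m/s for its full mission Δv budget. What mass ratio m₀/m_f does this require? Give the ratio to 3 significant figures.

mass ratio ≈ 4.21

v_e = Isp · g₀ = 447 × 9.81 = 4385.1 m/s.
m₀/m_f = exp(Δv / v_e) = exp(6300 / 4385.1) = exp(1.4367) = 4.2068.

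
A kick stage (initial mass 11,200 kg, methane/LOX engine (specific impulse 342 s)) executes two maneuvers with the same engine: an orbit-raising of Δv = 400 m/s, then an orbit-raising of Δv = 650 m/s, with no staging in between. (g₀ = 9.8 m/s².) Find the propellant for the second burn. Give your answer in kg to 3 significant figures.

propellant for the second burn ≈ 1750 kg

v_e = Isp · g₀ = 342 × 9.8 = 3351.6 m/s.
After the first burn: m = 11200 × exp(−400/3351.6) = 11200 × 0.88750 = 9,940 kg.
After the second burn: m = 9,940 × exp(−650/3351.6) = 9,940 × 0.82371 = 8,187.68 kg.
Second-burn propellant = 9,940 − 8,187.68 = 1,752.32 kg.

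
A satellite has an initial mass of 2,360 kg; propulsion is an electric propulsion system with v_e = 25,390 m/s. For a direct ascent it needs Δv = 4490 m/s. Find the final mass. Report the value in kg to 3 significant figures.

From the ideal rocket equation, m₀/m_f = exp(Δv / v_e) = exp(4490 / 25390.0) = exp(0.1768) = 1.1934.
m_f = m₀ / 1.1934 = 2,360 / 1.1934 = 1,977.54 kg.

final mass ≈ 1980 kg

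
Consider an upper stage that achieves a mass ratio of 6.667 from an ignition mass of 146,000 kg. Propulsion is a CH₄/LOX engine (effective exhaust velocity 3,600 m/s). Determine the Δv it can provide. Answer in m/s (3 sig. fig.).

Δv = v_e · ln(6.667) = 3600.0 × 1.8972 ≈ 6829.8 m/s.

Δv ≈ 6830 m/s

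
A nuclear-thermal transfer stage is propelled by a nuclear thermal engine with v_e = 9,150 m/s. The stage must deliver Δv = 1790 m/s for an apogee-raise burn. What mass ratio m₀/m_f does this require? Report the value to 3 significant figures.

mass ratio ≈ 1.22

m₀/m_f = exp(Δv / v_e) = exp(1790 / 9150.0) = exp(0.1956) = 1.2161.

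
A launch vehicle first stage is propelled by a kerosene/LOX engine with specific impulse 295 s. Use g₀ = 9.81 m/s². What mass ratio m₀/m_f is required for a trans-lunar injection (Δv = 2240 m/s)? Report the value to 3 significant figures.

v_e = Isp · g₀ = 295 × 9.81 = 2894.0 m/s.
By the Tsiolkovsky rocket equation, m₀/m_f = exp(Δv / v_e) = exp(2240 / 2894.0) = exp(0.7740) = 2.1685.

mass ratio ≈ 2.17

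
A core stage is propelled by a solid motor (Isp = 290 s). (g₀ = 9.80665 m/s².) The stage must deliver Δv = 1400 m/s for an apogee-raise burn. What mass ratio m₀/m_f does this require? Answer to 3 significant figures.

mass ratio ≈ 1.64

v_e = Isp · g₀ = 290 × 9.80665 = 2843.9 m/s.
Using Δv = v_e ln(m₀/m_f): m₀/m_f = exp(Δv / v_e) = exp(1400 / 2843.9) = exp(0.4923) = 1.6360.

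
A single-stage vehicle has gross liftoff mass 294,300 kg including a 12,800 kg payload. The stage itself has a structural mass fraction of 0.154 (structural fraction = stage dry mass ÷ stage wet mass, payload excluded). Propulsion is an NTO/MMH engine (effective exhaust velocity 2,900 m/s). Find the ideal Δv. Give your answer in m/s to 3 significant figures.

Stage wet mass = m₀ − payload = 294,300 − 12,800 = 281,500 kg.
Stage dry mass = ε × stage wet mass = 0.154 × 281,500 = 43,351 kg.
Burnout mass m_f = stage dry + payload = 43,351 + 12,800 = 56,151 kg.
By the Tsiolkovsky rocket equation, Δv = v_e · ln(294,300/56,151) = 2900.0 × ln(5.241) = 2900.0 × 1.6566 ≈ 4804 m/s.

Δv ≈ 4800 m/s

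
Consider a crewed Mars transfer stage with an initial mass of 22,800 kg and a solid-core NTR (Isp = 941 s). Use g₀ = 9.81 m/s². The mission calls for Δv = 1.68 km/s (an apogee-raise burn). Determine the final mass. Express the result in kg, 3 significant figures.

final mass ≈ 19000 kg

v_e = Isp · g₀ = 941 × 9.81 = 9231.2 m/s.
Rocket equation: m₀/m_f = exp(Δv / v_e) = exp(1680 / 9231.2) = exp(0.1820) = 1.1996.
m_f = m₀ / 1.1996 = 22,800 / 1.1996 = 19,006.3 kg.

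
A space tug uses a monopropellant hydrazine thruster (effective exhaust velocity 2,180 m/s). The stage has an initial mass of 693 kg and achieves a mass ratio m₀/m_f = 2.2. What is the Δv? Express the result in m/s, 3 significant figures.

Δv ≈ 1720 m/s

Δv = v_e · ln(2.2) = 2180.0 × 0.7885 ≈ 1718.8 m/s.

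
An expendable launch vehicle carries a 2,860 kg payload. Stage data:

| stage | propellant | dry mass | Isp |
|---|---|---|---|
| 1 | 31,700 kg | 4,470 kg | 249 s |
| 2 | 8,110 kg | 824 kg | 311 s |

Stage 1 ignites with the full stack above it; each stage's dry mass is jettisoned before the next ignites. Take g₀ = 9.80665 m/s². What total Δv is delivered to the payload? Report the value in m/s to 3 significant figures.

Δv ≈ 6190 m/s

Ignition mass of stage 1 = 31,700+4,470 + 8,110+824 + 2,860 = 47,964 kg.
Stage 1: m₀ = 47,964 kg, m_f = 47,964 − 31,700 = 16,264 kg; Δv = 249×9.80665×ln(2.949) = 2441.9×1.0815 ≈ 2641 m/s.
Stage 2: m₀ = 11,794 kg, m_f = 11,794 − 8,110 = 3,684 kg; Δv = 311×9.80665×ln(3.201) = 3049.9×1.1636 ≈ 3549 m/s.
Total Δv = 2641 + 3549 = 6190 m/s.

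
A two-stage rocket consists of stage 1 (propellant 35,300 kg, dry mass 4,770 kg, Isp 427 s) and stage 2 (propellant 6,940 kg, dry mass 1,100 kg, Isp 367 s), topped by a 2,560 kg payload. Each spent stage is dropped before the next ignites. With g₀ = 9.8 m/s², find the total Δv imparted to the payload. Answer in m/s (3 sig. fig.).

Δv ≈ 8820 m/s

Ignition mass of stage 1 = 35,300+4,770 + 6,940+1,100 + 2,560 = 50,670 kg.
Stage 1: m₀ = 50,670 kg, m_f = 50,670 − 35,300 = 15,370 kg; Δv = 427×9.8×ln(3.297) = 4184.6×1.1929 ≈ 4992 m/s.
Stage 2: m₀ = 10,600 kg, m_f = 10,600 − 6,940 = 3,660 kg; Δv = 367×9.8×ln(2.896) = 3596.6×1.0634 ≈ 3825 m/s.
Total Δv = 4992 + 3825 = 8817 m/s.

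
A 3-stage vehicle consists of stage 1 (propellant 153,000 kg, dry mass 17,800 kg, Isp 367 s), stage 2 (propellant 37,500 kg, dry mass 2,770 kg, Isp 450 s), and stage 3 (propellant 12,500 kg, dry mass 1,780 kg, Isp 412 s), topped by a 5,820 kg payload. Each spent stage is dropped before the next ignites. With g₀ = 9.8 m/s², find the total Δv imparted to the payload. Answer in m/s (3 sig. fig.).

Δv ≈ 12100 m/s

Ignition mass of stage 1 = 153,000+17,800 + 37,500+2,770 + 12,500+1,780 + 5,820 = 231,170 kg.
Stage 1: m₀ = 231,170 kg, m_f = 231,170 − 153,000 = 78,170 kg; Δv = 367×9.8×ln(2.957) = 3596.6×1.0843 ≈ 3900 m/s.
Stage 2: m₀ = 60,370 kg, m_f = 60,370 − 37,500 = 22,870 kg; Δv = 450×9.8×ln(2.64) = 4410.0×0.9707 ≈ 4281 m/s.
Stage 3: m₀ = 20,100 kg, m_f = 20,100 − 12,500 = 7,600 kg; Δv = 412×9.8×ln(2.645) = 4037.6×0.9726 ≈ 3927 m/s.
Total Δv = 3900 + 4281 + 3927 = 12108 m/s.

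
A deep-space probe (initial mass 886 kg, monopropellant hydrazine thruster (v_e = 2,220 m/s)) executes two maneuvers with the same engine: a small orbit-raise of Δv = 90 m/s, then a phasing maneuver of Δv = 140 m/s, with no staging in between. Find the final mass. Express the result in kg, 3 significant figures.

final mass ≈ 799 kg

After the first burn: m = 886 × exp(−90/2220.0) = 886 × 0.96027 = 850.799 kg.
After the second burn: m = 850.799 × exp(−140/2220.0) = 850.799 × 0.93888 = 798.798 kg.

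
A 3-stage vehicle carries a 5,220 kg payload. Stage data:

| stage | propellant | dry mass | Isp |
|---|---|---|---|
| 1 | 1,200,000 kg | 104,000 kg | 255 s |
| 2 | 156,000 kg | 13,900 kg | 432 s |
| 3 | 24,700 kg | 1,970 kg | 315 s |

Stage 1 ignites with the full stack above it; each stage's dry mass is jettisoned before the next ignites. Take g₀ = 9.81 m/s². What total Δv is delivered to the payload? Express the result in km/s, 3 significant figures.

Ignition mass of stage 1 = 1,200,000+104,000 + 156,000+13,900 + 24,700+1,970 + 5,220 = 1,505,790 kg.
Stage 1: m₀ = 1,505,790 kg, m_f = 1,505,790 − 1,200,000 = 305,790 kg; Δv = 255×9.81×ln(4.924) = 2501.6×1.5942 ≈ 3988 m/s.
Stage 2: m₀ = 201,790 kg, m_f = 201,790 − 156,000 = 45,790 kg; Δv = 432×9.81×ln(4.407) = 4237.9×1.4832 ≈ 6286 m/s.
Stage 3: m₀ = 31,890 kg, m_f = 31,890 − 24,700 = 7,190 kg; Δv = 315×9.81×ln(4.435) = 3090.2×1.4896 ≈ 4603 m/s.
Total Δv = 3988 + 6286 + 4603 = 14877 m/s.

Δv ≈ 14.9 km/s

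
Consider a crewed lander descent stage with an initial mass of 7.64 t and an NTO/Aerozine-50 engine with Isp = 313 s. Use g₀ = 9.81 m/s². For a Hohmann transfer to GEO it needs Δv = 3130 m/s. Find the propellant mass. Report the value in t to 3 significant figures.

v_e = Isp · g₀ = 313 × 9.81 = 3070.5 m/s.
m₀/m_f = exp(Δv / v_e) = exp(3130 / 3070.5) = exp(1.0194) = 2.7714.
m_f = 7.64 / 2.7714 = 2.75673 t, so propellant = m₀ − m_f = 7.64 − 2.75673 = 4.88327 t.

propellant mass ≈ 4.88 t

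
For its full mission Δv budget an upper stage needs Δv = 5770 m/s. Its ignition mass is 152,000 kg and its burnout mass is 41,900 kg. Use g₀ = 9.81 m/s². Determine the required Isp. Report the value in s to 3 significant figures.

ln(m₀/m_f) = ln(152000/41900) = ln(3.628) = 1.2886.
v_e = Δv / ln(m₀/m_f) = 5770 / 1.2886 = 4477.7 m/s.
Isp = v_e / g₀ = 4477.7 / 9.81 = 456.4 s.

Isp ≈ 456 s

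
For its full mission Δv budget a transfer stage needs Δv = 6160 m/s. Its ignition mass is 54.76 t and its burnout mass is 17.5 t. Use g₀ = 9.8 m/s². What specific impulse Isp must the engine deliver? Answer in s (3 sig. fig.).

ln(m₀/m_f) = ln(54760/17500) = ln(3.129) = 1.1408.
From the ideal rocket equation, v_e = Δv / ln(m₀/m_f) = 6160 / 1.1408 = 5399.9 m/s.
Isp = v_e / g₀ = 5399.9 / 9.8 = 551.0 s.

Isp ≈ 551 s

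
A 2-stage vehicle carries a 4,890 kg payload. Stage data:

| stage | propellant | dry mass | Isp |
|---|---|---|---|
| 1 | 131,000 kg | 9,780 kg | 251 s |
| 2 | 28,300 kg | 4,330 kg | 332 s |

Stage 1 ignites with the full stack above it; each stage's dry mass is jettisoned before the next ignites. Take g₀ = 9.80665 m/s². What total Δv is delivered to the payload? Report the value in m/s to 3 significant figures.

Δv ≈ 7840 m/s

Ignition mass of stage 1 = 131,000+9,780 + 28,300+4,330 + 4,890 = 178,300 kg.
Stage 1: m₀ = 178,300 kg, m_f = 178,300 − 131,000 = 47,300 kg; Δv = 251×9.80665×ln(3.77) = 2461.5×1.3270 ≈ 3266 m/s.
Stage 2: m₀ = 37,520 kg, m_f = 37,520 − 28,300 = 9,220 kg; Δv = 332×9.80665×ln(4.069) = 3255.8×1.4035 ≈ 4570 m/s.
Total Δv = 3266 + 4570 = 7836 m/s.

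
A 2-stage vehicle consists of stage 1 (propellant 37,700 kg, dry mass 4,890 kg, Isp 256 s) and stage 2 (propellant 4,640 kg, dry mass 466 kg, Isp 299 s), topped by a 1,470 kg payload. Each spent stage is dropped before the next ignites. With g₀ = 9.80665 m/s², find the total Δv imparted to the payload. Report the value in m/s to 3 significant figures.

Δv ≈ 7240 m/s

Ignition mass of stage 1 = 37,700+4,890 + 4,640+466 + 1,470 = 49,166 kg.
Stage 1: m₀ = 49,166 kg, m_f = 49,166 − 37,700 = 11,466 kg; Δv = 256×9.80665×ln(4.288) = 2510.5×1.4558 ≈ 3655 m/s.
Stage 2: m₀ = 6,576 kg, m_f = 6,576 − 4,640 = 1,936 kg; Δv = 299×9.80665×ln(3.397) = 2932.2×1.2228 ≈ 3585 m/s.
Total Δv = 3655 + 3585 = 7240 m/s.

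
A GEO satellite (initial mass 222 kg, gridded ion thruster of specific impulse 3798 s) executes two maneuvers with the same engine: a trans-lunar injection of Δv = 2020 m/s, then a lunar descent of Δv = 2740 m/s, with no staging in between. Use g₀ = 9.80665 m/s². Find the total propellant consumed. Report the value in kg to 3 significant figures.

v_e = Isp · g₀ = 3798 × 9.80665 = 37245.7 m/s.
After the first burn: m = 222 × exp(−2020/37245.7) = 222 × 0.94721 = 210.281 kg.
After the second burn: m = 210.281 × exp(−2740/37245.7) = 210.281 × 0.92908 = 195.368 kg.
Total propellant = m₀ − m_final = 222 − 195.368 = 26.632 kg.

total propellant consumed ≈ 26.6 kg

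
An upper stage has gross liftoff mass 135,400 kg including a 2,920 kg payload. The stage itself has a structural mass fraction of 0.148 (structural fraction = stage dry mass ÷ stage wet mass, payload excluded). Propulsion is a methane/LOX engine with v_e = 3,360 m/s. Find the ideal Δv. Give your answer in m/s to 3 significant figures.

Stage wet mass = m₀ − payload = 135,400 − 2,920 = 132,480 kg.
Stage dry mass = ε × stage wet mass = 0.148 × 132,480 = 19,607 kg.
Burnout mass m_f = stage dry + payload = 19,607 + 2,920 = 22,527 kg.
Using Δv = v_e ln(m₀/m_f): Δv = v_e · ln(135,400/22,527) = 3360.0 × ln(6.011) = 3360.0 × 1.7935 ≈ 6026 m/s.

Δv ≈ 6030 m/s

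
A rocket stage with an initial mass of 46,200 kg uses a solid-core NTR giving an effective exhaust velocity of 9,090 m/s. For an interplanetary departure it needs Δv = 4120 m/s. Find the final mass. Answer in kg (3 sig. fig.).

m₀/m_f = exp(Δv / v_e) = exp(4120 / 9090.0) = exp(0.4532) = 1.5734.
m_f = m₀ / 1.5734 = 46,200 / 1.5734 = 29,363.2 kg.

final mass ≈ 29400 kg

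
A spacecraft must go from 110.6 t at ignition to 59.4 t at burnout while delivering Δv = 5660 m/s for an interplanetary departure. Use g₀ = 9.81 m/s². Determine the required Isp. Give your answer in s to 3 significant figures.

Isp ≈ 928 s

ln(m₀/m_f) = ln(110600/59400) = ln(1.862) = 0.6216.
v_e = Δv / ln(m₀/m_f) = 5660 / 0.6216 = 9105.2 m/s.
Isp = v_e / g₀ = 9105.2 / 9.81 = 928.2 s.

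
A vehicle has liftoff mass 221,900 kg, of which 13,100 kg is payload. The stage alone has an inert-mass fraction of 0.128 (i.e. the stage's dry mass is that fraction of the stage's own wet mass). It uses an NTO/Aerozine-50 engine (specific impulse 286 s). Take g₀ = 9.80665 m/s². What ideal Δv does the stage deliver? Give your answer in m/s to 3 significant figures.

Δv ≈ 4820 m/s

Stage wet mass = m₀ − payload = 221,900 − 13,100 = 208,800 kg.
Stage dry mass = ε × stage wet mass = 0.128 × 208,800 = 26,726.4 kg.
Burnout mass m_f = stage dry + payload = 26,726.4 + 13,100 = 39,826.4 kg.
v_e = Isp · g₀ = 286 × 9.80665 = 2804.7 m/s.
Using Δv = v_e ln(m₀/m_f): Δv = v_e · ln(221,900/39,826.4) = 2804.7 × ln(5.572) = 2804.7 × 1.7177 ≈ 4818 m/s.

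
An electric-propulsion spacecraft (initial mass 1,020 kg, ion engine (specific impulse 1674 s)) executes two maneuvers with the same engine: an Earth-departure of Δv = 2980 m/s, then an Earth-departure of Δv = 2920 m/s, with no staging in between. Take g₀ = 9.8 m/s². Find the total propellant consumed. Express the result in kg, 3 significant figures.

v_e = Isp · g₀ = 1674 × 9.8 = 16405.2 m/s.
After the first burn: m = 1020 × exp(−2980/16405.2) = 1020 × 0.83389 = 850.568 kg.
After the second burn: m = 850.568 × exp(−2920/16405.2) = 850.568 × 0.83695 = 711.883 kg.
Total propellant = m₀ − m_final = 1020 − 711.883 = 308.117 kg.

total propellant consumed ≈ 308 kg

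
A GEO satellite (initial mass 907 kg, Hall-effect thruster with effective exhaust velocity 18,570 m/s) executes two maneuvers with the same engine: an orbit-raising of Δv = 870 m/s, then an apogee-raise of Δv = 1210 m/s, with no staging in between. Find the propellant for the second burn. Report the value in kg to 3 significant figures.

propellant for the second burn ≈ 54.6 kg

After the first burn: m = 907 × exp(−870/18570.0) = 907 × 0.95423 = 865.487 kg.
After the second burn: m = 865.487 × exp(−1210/18570.0) = 865.487 × 0.93692 = 810.892 kg.
Second-burn propellant = 865.487 − 810.892 = 54.595 kg.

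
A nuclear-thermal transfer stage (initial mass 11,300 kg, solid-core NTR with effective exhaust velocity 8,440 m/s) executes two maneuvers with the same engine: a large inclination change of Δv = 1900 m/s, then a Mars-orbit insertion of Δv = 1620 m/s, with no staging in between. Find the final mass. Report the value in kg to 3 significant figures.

final mass ≈ 7450 kg

After the first burn: m = 11300 × exp(−1900/8440.0) = 11300 × 0.79842 = 9,022.15 kg.
After the second burn: m = 9,022.15 × exp(−1620/8440.0) = 9,022.15 × 0.82535 = 7,446.43 kg.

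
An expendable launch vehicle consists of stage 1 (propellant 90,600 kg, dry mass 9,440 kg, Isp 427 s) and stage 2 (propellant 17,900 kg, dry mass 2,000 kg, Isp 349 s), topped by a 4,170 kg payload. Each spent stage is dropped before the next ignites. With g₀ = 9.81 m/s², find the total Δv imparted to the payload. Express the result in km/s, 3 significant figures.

Ignition mass of stage 1 = 90,600+9,440 + 17,900+2,000 + 4,170 = 124,110 kg.
Stage 1: m₀ = 124,110 kg, m_f = 124,110 − 90,600 = 33,510 kg; Δv = 427×9.81×ln(3.704) = 4188.9×1.3093 ≈ 5485 m/s.
Stage 2: m₀ = 24,070 kg, m_f = 24,070 − 17,900 = 6,170 kg; Δv = 349×9.81×ln(3.901) = 3423.7×1.3613 ≈ 4661 m/s.
Total Δv = 5485 + 4661 = 10146 m/s.

Δv ≈ 10.1 km/s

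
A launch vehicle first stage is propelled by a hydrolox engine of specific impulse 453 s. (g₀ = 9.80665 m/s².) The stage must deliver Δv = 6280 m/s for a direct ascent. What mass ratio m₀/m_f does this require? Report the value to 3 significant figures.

v_e = Isp · g₀ = 453 × 9.80665 = 4442.4 m/s.
Using Δv = v_e ln(m₀/m_f): m₀/m_f = exp(Δv / v_e) = exp(6280 / 4442.4) = exp(1.4136) = 4.1109.

mass ratio ≈ 4.11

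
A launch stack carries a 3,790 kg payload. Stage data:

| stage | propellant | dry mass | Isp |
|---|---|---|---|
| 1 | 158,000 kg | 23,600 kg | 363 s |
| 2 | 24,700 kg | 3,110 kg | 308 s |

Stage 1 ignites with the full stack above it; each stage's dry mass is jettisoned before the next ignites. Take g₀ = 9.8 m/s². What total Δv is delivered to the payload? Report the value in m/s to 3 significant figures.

Ignition mass of stage 1 = 158,000+23,600 + 24,700+3,110 + 3,790 = 213,200 kg.
Stage 1: m₀ = 213,200 kg, m_f = 213,200 − 158,000 = 55,200 kg; Δv = 363×9.8×ln(3.862) = 3557.4×1.3513 ≈ 4807 m/s.
Stage 2: m₀ = 31,600 kg, m_f = 31,600 − 24,700 = 6,900 kg; Δv = 308×9.8×ln(4.58) = 3018.4×1.5216 ≈ 4593 m/s.
Total Δv = 4807 + 4593 = 9400 m/s.

Δv ≈ 9400 m/s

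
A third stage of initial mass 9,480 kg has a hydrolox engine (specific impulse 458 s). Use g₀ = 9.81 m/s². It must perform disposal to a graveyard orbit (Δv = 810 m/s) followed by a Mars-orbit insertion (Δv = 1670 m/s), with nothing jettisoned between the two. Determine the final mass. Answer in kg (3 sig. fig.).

final mass ≈ 5460 kg

v_e = Isp · g₀ = 458 × 9.81 = 4493.0 m/s.
After the first burn: m = 9480 × exp(−810/4493.0) = 9480 × 0.83504 = 7,916.18 kg.
After the second burn: m = 7,916.18 × exp(−1670/4493.0) = 7,916.18 × 0.68957 = 5,458.76 kg.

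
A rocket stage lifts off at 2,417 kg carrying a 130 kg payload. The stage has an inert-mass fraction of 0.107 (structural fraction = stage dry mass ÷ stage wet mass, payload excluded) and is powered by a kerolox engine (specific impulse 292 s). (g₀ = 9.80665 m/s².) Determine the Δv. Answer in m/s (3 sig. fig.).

Δv ≈ 5340 m/s

Stage wet mass = m₀ − payload = 2,417 − 130 = 2,287 kg.
Stage dry mass = ε × stage wet mass = 0.107 × 2,287 = 244.709 kg.
Burnout mass m_f = stage dry + payload = 244.709 + 130 = 374.709 kg.
v_e = Isp · g₀ = 292 × 9.80665 = 2863.5 m/s.
Rocket equation: Δv = v_e · ln(2,417/374.709) = 2863.5 × ln(6.45) = 2863.5 × 1.8641 ≈ 5338 m/s.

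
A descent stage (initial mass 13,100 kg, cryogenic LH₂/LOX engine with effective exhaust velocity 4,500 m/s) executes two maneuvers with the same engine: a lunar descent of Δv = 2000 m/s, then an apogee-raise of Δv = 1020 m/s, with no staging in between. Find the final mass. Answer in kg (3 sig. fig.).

After the first burn: m = 13100 × exp(−2000/4500.0) = 13100 × 0.64118 = 8,399.46 kg.
After the second burn: m = 8,399.46 × exp(−1020/4500.0) = 8,399.46 × 0.79719 = 6,695.97 kg.

final mass ≈ 6700 kg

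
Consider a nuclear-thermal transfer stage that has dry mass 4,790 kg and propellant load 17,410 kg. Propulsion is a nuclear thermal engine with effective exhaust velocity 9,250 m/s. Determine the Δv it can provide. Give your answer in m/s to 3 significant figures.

m₀ = m_dry + m_prop = 4,790 + 17,410 = 22,200 kg.
Δv = v_e · ln(m₀/m_f) = 9250.0 × ln(4.635) = 9250.0 × 1.5336 ≈ 14185.4 m/s.

Δv ≈ 14200 m/s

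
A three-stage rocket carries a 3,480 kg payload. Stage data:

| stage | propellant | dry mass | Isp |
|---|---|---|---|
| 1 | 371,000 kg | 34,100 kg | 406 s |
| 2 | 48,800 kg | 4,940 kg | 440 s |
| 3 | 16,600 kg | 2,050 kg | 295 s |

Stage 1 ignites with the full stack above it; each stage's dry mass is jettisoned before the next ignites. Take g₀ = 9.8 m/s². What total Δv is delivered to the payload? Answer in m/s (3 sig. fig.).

Ignition mass of stage 1 = 371,000+34,100 + 48,800+4,940 + 16,600+2,050 + 3,480 = 480,970 kg.
Stage 1: m₀ = 480,970 kg, m_f = 480,970 − 371,000 = 109,970 kg; Δv = 406×9.8×ln(4.374) = 3978.8×1.4756 ≈ 5871 m/s.
Stage 2: m₀ = 75,870 kg, m_f = 75,870 − 48,800 = 27,070 kg; Δv = 440×9.8×ln(2.803) = 4312.0×1.0306 ≈ 4444 m/s.
Stage 3: m₀ = 22,130 kg, m_f = 22,130 − 16,600 = 5,530 kg; Δv = 295×9.8×ln(4.002) = 2891.0×1.3867 ≈ 4009 m/s.
Total Δv = 5871 + 4444 + 4009 = 14324 m/s.

Δv ≈ 14300 m/s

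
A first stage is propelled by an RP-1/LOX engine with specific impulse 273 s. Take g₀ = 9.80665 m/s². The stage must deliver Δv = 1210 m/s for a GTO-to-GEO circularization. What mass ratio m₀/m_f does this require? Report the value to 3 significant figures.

v_e = Isp · g₀ = 273 × 9.80665 = 2677.2 m/s.
m₀/m_f = exp(Δv / v_e) = exp(1210 / 2677.2) = exp(0.4520) = 1.5714.

mass ratio ≈ 1.57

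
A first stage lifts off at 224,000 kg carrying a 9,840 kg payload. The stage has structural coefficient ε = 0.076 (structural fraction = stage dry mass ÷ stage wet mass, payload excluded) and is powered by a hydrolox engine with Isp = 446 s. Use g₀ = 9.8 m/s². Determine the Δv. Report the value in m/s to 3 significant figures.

Stage wet mass = m₀ − payload = 224,000 − 9,840 = 214,160 kg.
Stage dry mass = ε × stage wet mass = 0.076 × 214,160 = 16,276.2 kg.
Burnout mass m_f = stage dry + payload = 16,276.2 + 9,840 = 26,116.2 kg.
v_e = Isp · g₀ = 446 × 9.8 = 4370.8 m/s.
From the ideal rocket equation, Δv = v_e · ln(224,000/26,116.2) = 4370.8 × ln(8.577) = 4370.8 × 2.1491 ≈ 9393 m/s.

Δv ≈ 9390 m/s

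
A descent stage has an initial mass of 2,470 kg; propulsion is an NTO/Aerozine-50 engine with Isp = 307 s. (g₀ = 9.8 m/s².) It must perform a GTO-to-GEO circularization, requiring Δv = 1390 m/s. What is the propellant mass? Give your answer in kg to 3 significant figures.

propellant mass ≈ 914 kg

v_e = Isp · g₀ = 307 × 9.8 = 3008.6 m/s.
m₀/m_f = exp(Δv / v_e) = exp(1390 / 3008.6) = exp(0.4620) = 1.5873.
m_f = 2,470 / 1.5873 = 1,556.1 kg, so propellant = m₀ − m_f = 2,470 − 1,556.1 = 913.9 kg.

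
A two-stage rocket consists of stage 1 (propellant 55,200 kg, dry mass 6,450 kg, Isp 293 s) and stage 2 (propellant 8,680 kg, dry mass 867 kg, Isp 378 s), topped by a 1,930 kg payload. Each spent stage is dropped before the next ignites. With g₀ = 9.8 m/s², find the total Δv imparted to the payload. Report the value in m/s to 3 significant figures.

Δv ≈ 9270 m/s

Ignition mass of stage 1 = 55,200+6,450 + 8,680+867 + 1,930 = 73,127 kg.
Stage 1: m₀ = 73,127 kg, m_f = 73,127 − 55,200 = 17,927 kg; Δv = 293×9.8×ln(4.079) = 2871.4×1.4059 ≈ 4037 m/s.
Stage 2: m₀ = 11,477 kg, m_f = 11,477 − 8,680 = 2,797 kg; Δv = 378×9.8×ln(4.103) = 3704.4×1.4118 ≈ 5230 m/s.
Total Δv = 4037 + 5230 = 9267 m/s.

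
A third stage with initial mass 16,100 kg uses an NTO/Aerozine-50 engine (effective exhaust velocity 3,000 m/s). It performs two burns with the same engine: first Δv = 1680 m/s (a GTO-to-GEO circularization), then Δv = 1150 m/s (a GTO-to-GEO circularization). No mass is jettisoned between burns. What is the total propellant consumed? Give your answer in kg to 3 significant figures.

After the first burn: m = 16100 × exp(−1680/3000.0) = 16100 × 0.57121 = 9,196.48 kg.
After the second burn: m = 9,196.48 × exp(−1150/3000.0) = 9,196.48 × 0.68159 = 6,268.23 kg.
Total propellant = m₀ − m_final = 16100 − 6,268.23 = 9,831.77 kg.

total propellant consumed ≈ 9830 kg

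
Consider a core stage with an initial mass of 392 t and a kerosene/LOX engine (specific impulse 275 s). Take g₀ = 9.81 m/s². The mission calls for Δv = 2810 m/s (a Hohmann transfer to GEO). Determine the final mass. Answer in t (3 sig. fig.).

v_e = Isp · g₀ = 275 × 9.81 = 2697.8 m/s.
By the Tsiolkovsky rocket equation, m₀/m_f = exp(Δv / v_e) = exp(2810 / 2697.8) = exp(1.0416) = 2.8338.
m_f = m₀ / 2.8338 = 392 / 2.8338 = 138.33 t.

final mass ≈ 138 t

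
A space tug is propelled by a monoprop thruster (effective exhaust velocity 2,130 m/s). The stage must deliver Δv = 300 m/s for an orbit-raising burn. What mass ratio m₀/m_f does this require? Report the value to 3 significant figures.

mass ratio ≈ 1.15

Using Δv = v_e ln(m₀/m_f): m₀/m_f = exp(Δv / v_e) = exp(300 / 2130.0) = exp(0.1408) = 1.1512.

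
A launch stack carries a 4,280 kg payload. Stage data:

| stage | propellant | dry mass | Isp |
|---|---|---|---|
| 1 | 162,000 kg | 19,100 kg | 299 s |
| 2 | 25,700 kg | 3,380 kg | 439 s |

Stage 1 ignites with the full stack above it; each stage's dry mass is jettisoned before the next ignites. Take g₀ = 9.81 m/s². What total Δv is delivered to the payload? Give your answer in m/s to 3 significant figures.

Ignition mass of stage 1 = 162,000+19,100 + 25,700+3,380 + 4,280 = 214,460 kg.
Stage 1: m₀ = 214,460 kg, m_f = 214,460 − 162,000 = 52,460 kg; Δv = 299×9.81×ln(4.088) = 2933.2×1.4081 ≈ 4130 m/s.
Stage 2: m₀ = 33,360 kg, m_f = 33,360 − 25,700 = 7,660 kg; Δv = 439×9.81×ln(4.355) = 4306.6×1.4713 ≈ 6336 m/s.
Total Δv = 4130 + 6336 = 10466 m/s.

Δv ≈ 10500 m/s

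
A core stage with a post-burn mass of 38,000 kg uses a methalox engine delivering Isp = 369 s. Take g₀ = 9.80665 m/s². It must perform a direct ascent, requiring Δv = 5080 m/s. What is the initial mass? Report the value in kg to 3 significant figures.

initial mass ≈ 155000 kg

v_e = Isp · g₀ = 369 × 9.80665 = 3618.7 m/s.
m₀/m_f = exp(Δv / v_e) = exp(5080 / 3618.7) = exp(1.4038) = 4.0708.
m₀ = m_f × 4.0708 = 38,000 × 4.0708 = 154,690 kg.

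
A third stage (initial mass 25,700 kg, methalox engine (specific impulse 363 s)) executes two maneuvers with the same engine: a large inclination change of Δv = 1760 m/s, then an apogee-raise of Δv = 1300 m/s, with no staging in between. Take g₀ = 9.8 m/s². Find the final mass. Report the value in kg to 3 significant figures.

final mass ≈ 10900 kg

v_e = Isp · g₀ = 363 × 9.8 = 3557.4 m/s.
After the first burn: m = 25700 × exp(−1760/3557.4) = 25700 × 0.60973 = 15,670.1 kg.
After the second burn: m = 15,670.1 × exp(−1300/3557.4) = 15,670.1 × 0.69389 = 10,873.3 kg.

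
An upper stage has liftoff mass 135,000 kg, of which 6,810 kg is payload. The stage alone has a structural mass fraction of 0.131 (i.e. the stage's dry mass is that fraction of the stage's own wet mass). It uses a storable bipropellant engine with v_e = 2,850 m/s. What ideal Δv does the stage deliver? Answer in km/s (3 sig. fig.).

Stage wet mass = m₀ − payload = 135,000 − 6,810 = 128,190 kg.
Stage dry mass = ε × stage wet mass = 0.131 × 128,190 = 16,792.9 kg.
Burnout mass m_f = stage dry + payload = 16,792.9 + 6,810 = 23,602.9 kg.
Δv = v_e · ln(135,000/23,602.9) = 2850.0 × ln(5.72) = 2850.0 × 1.7439 ≈ 4970 m/s.

Δv ≈ 4.97 km/s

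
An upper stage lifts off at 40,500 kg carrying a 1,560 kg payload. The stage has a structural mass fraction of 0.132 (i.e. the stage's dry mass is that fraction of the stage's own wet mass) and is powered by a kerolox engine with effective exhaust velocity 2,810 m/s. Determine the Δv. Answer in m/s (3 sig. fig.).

Stage wet mass = m₀ − payload = 40,500 − 1,560 = 38,940 kg.
Stage dry mass = ε × stage wet mass = 0.132 × 38,940 = 5,140.08 kg.
Burnout mass m_f = stage dry + payload = 5,140.08 + 1,560 = 6,700.08 kg.
Rocket equation: Δv = v_e · ln(40,500/6,700.08) = 2810.0 × ln(6.045) = 2810.0 × 1.7992 ≈ 5056 m/s.

Δv ≈ 5060 m/s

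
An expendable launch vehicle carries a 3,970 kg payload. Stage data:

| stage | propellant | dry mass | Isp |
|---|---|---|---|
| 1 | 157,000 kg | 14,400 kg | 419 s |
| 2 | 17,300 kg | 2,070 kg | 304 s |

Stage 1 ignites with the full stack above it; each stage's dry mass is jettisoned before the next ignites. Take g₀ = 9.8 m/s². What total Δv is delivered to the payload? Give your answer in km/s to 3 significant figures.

Δv ≈ 10.8 km/s

Ignition mass of stage 1 = 157,000+14,400 + 17,300+2,070 + 3,970 = 194,740 kg.
Stage 1: m₀ = 194,740 kg, m_f = 194,740 − 157,000 = 37,740 kg; Δv = 419×9.8×ln(5.16) = 4106.2×1.6409 ≈ 6738 m/s.
Stage 2: m₀ = 23,340 kg, m_f = 23,340 − 17,300 = 6,040 kg; Δv = 304×9.8×ln(3.864) = 2979.2×1.3518 ≈ 4027 m/s.
Total Δv = 6738 + 4027 = 10765 m/s.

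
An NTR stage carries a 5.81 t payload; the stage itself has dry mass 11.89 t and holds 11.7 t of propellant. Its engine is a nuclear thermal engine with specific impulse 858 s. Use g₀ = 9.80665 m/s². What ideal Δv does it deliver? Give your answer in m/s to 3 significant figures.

Δv ≈ 4270 m/s

v_e = Isp · g₀ = 858 × 9.80665 = 8414.1 m/s.
m₀ = payload + dry + propellant = 5.81 + 11.89 + 11.7 = 29.4 t.
m_f = payload + dry = 5.81 + 11.89 = 17.7 t.
Δv = v_e · ln(m₀/m_f) = 8414.1 × ln(1.661) = 8414.1 × 0.5074 ≈ 4269.6 m/s.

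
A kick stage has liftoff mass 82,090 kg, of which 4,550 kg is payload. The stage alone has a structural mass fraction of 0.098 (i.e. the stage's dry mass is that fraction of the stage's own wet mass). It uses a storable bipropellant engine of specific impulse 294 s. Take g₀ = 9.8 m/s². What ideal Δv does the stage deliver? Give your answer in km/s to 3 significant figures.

Stage wet mass = m₀ − payload = 82,090 − 4,550 = 77,540 kg.
Stage dry mass = ε × stage wet mass = 0.098 × 77,540 = 7,598.92 kg.
Burnout mass m_f = stage dry + payload = 7,598.92 + 4,550 = 12,148.92 kg.
v_e = Isp · g₀ = 294 × 9.8 = 2881.2 m/s.
From the ideal rocket equation, Δv = v_e · ln(82,090/12,148.92) = 2881.2 × ln(6.757) = 2881.2 × 1.9106 ≈ 5505 m/s.

Δv ≈ 5.50 km/s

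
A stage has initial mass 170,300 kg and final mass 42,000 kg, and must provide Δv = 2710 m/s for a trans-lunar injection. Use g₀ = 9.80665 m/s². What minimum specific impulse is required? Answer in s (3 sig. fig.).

Isp ≈ 197 s

ln(m₀/m_f) = ln(170300/42000) = ln(4.055) = 1.3999.
Rocket equation: v_e = Δv / ln(m₀/m_f) = 2710 / 1.3999 = 1935.9 m/s.
Isp = v_e / g₀ = 1935.9 / 9.80665 = 197.4 s.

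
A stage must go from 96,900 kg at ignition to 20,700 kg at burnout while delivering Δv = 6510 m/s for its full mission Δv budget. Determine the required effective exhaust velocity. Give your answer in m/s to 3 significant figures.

v_e ≈ 4220 m/s

ln(m₀/m_f) = ln(96900/20700) = ln(4.681) = 1.5435.
Rocket equation: v_e = Δv / ln(m₀/m_f) = 6510 / 1.5435 = 4217.6 m/s.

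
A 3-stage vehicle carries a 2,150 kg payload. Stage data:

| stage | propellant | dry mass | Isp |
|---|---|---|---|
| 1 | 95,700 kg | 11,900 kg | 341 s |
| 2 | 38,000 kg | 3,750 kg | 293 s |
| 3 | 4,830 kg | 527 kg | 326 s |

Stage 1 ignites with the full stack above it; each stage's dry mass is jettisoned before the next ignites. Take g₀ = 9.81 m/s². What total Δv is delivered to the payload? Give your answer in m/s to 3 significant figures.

Ignition mass of stage 1 = 95,700+11,900 + 38,000+3,750 + 4,830+527 + 2,150 = 156,857 kg.
Stage 1: m₀ = 156,857 kg, m_f = 156,857 − 95,700 = 61,157 kg; Δv = 341×9.81×ln(2.565) = 3345.2×0.9419 ≈ 3151 m/s.
Stage 2: m₀ = 49,257 kg, m_f = 49,257 − 38,000 = 11,257 kg; Δv = 293×9.81×ln(4.376) = 2874.3×1.4761 ≈ 4243 m/s.
Stage 3: m₀ = 7,507 kg, m_f = 7,507 − 4,830 = 2,677 kg; Δv = 326×9.81×ln(2.804) = 3198.1×1.0311 ≈ 3298 m/s.
Total Δv = 3151 + 4243 + 3298 = 10692 m/s.

Δv ≈ 10700 m/s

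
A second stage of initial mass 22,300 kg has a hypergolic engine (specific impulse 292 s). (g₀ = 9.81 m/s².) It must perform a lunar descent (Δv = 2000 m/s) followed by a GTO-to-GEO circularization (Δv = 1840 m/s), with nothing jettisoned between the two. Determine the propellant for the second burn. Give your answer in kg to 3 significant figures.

v_e = Isp · g₀ = 292 × 9.81 = 2864.5 m/s.
After the first burn: m = 22300 × exp(−2000/2864.5) = 22300 × 0.49748 = 11,093.8 kg.
After the second burn: m = 11,093.8 × exp(−1840/2864.5) = 11,093.8 × 0.52606 = 5,836 kg.
Second-burn propellant = 11,093.8 − 5,836 = 5,257.8 kg.

propellant for the second burn ≈ 5260 kg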